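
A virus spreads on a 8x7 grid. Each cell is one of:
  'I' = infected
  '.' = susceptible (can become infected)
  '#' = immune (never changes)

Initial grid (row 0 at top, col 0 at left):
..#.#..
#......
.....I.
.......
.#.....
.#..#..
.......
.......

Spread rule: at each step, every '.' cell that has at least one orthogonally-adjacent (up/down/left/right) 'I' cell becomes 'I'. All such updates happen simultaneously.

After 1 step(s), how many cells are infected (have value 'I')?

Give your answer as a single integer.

Answer: 5

Derivation:
Step 0 (initial): 1 infected
Step 1: +4 new -> 5 infected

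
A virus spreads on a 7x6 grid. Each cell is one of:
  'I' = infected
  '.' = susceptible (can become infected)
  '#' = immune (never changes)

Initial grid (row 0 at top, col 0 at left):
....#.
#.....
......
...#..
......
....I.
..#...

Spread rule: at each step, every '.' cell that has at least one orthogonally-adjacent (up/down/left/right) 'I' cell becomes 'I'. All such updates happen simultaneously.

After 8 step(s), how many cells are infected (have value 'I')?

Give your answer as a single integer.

Answer: 37

Derivation:
Step 0 (initial): 1 infected
Step 1: +4 new -> 5 infected
Step 2: +6 new -> 11 infected
Step 3: +4 new -> 15 infected
Step 4: +7 new -> 22 infected
Step 5: +6 new -> 28 infected
Step 6: +5 new -> 33 infected
Step 7: +3 new -> 36 infected
Step 8: +1 new -> 37 infected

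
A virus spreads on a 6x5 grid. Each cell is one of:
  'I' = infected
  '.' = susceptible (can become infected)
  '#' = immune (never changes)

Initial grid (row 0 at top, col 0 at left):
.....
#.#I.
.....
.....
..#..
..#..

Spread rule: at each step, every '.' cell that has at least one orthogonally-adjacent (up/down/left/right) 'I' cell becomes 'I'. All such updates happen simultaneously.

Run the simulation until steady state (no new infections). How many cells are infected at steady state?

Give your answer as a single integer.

Answer: 26

Derivation:
Step 0 (initial): 1 infected
Step 1: +3 new -> 4 infected
Step 2: +5 new -> 9 infected
Step 3: +5 new -> 14 infected
Step 4: +6 new -> 20 infected
Step 5: +3 new -> 23 infected
Step 6: +2 new -> 25 infected
Step 7: +1 new -> 26 infected
Step 8: +0 new -> 26 infected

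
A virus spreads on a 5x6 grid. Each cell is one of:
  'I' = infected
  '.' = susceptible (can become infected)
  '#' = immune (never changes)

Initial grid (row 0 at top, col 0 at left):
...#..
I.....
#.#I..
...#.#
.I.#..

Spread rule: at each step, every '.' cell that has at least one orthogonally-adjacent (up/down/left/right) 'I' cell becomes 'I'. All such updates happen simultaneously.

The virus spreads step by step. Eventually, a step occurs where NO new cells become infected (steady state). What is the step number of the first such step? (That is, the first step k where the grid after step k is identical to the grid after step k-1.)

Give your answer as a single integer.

Answer: 5

Derivation:
Step 0 (initial): 3 infected
Step 1: +7 new -> 10 infected
Step 2: +8 new -> 18 infected
Step 3: +4 new -> 22 infected
Step 4: +2 new -> 24 infected
Step 5: +0 new -> 24 infected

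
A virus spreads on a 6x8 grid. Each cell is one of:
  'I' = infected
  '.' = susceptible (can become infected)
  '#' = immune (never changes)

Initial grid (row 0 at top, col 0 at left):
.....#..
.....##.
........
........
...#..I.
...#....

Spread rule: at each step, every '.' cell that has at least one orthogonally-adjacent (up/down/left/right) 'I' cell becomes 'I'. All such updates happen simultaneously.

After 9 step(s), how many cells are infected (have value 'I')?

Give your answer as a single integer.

Step 0 (initial): 1 infected
Step 1: +4 new -> 5 infected
Step 2: +6 new -> 11 infected
Step 3: +4 new -> 15 infected
Step 4: +3 new -> 18 infected
Step 5: +4 new -> 22 infected
Step 6: +6 new -> 28 infected
Step 7: +6 new -> 34 infected
Step 8: +5 new -> 39 infected
Step 9: +3 new -> 42 infected

Answer: 42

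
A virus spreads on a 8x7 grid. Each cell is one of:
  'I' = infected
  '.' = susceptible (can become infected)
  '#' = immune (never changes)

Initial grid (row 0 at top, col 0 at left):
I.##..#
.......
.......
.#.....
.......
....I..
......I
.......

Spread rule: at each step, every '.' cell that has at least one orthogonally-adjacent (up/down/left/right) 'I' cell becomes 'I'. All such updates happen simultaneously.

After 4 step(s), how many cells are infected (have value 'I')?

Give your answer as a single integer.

Answer: 45

Derivation:
Step 0 (initial): 3 infected
Step 1: +9 new -> 12 infected
Step 2: +10 new -> 22 infected
Step 3: +11 new -> 33 infected
Step 4: +12 new -> 45 infected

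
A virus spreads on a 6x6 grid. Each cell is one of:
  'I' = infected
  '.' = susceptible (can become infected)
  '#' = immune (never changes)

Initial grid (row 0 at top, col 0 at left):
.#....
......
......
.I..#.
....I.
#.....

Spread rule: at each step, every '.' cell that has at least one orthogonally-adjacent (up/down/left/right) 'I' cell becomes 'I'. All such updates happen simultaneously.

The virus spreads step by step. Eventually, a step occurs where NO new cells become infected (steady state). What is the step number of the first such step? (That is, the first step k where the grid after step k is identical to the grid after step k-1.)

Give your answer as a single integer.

Step 0 (initial): 2 infected
Step 1: +7 new -> 9 infected
Step 2: +10 new -> 19 infected
Step 3: +5 new -> 24 infected
Step 4: +5 new -> 29 infected
Step 5: +3 new -> 32 infected
Step 6: +1 new -> 33 infected
Step 7: +0 new -> 33 infected

Answer: 7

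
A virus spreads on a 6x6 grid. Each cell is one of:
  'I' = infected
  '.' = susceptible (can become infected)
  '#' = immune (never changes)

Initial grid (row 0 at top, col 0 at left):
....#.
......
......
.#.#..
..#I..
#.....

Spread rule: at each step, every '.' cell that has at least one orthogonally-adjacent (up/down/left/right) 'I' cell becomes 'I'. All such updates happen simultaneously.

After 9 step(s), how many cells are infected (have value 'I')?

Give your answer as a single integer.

Step 0 (initial): 1 infected
Step 1: +2 new -> 3 infected
Step 2: +4 new -> 7 infected
Step 3: +4 new -> 11 infected
Step 4: +4 new -> 15 infected
Step 5: +4 new -> 19 infected
Step 6: +6 new -> 25 infected
Step 7: +3 new -> 28 infected
Step 8: +2 new -> 30 infected
Step 9: +1 new -> 31 infected

Answer: 31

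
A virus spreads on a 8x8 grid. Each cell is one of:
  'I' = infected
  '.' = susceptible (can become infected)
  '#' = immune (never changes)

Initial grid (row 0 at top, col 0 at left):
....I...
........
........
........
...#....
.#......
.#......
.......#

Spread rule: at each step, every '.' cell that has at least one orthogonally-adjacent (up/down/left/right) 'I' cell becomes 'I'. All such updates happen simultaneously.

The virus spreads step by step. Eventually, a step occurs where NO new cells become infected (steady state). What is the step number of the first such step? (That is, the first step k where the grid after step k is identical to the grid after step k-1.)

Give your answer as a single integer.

Step 0 (initial): 1 infected
Step 1: +3 new -> 4 infected
Step 2: +5 new -> 9 infected
Step 3: +7 new -> 16 infected
Step 4: +8 new -> 24 infected
Step 5: +7 new -> 31 infected
Step 6: +8 new -> 39 infected
Step 7: +8 new -> 47 infected
Step 8: +6 new -> 53 infected
Step 9: +4 new -> 57 infected
Step 10: +2 new -> 59 infected
Step 11: +1 new -> 60 infected
Step 12: +0 new -> 60 infected

Answer: 12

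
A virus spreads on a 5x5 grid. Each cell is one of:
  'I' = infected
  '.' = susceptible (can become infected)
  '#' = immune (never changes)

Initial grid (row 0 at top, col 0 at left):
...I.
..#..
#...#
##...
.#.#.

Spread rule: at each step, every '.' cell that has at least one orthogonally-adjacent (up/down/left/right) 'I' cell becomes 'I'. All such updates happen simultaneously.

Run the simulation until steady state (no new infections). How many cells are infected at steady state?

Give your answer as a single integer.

Answer: 17

Derivation:
Step 0 (initial): 1 infected
Step 1: +3 new -> 4 infected
Step 2: +3 new -> 7 infected
Step 3: +4 new -> 11 infected
Step 4: +4 new -> 15 infected
Step 5: +2 new -> 17 infected
Step 6: +0 new -> 17 infected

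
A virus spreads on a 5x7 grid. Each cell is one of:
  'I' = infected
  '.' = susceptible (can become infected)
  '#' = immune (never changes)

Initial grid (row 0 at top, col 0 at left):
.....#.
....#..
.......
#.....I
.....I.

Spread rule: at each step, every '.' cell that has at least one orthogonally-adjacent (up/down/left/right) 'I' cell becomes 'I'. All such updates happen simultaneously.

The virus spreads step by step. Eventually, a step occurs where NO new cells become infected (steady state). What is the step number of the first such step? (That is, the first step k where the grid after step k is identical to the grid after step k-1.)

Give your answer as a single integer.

Answer: 10

Derivation:
Step 0 (initial): 2 infected
Step 1: +4 new -> 6 infected
Step 2: +4 new -> 10 infected
Step 3: +5 new -> 15 infected
Step 4: +3 new -> 18 infected
Step 5: +4 new -> 22 infected
Step 6: +3 new -> 25 infected
Step 7: +4 new -> 29 infected
Step 8: +2 new -> 31 infected
Step 9: +1 new -> 32 infected
Step 10: +0 new -> 32 infected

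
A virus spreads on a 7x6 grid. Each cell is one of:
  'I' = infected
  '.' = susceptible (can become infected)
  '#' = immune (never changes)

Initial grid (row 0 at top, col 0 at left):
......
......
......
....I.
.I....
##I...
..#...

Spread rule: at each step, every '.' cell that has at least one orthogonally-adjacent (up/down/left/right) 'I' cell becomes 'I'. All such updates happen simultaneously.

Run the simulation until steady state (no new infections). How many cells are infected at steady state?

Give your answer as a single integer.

Step 0 (initial): 3 infected
Step 1: +8 new -> 11 infected
Step 2: +10 new -> 21 infected
Step 3: +8 new -> 29 infected
Step 4: +6 new -> 35 infected
Step 5: +2 new -> 37 infected
Step 6: +0 new -> 37 infected

Answer: 37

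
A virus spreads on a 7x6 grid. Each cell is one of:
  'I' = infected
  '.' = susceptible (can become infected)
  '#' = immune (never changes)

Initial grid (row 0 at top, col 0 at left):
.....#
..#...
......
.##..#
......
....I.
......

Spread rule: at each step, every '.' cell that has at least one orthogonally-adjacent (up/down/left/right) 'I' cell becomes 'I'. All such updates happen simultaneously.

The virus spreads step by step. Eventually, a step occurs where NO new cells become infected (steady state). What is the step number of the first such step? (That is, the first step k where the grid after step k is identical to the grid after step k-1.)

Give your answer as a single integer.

Step 0 (initial): 1 infected
Step 1: +4 new -> 5 infected
Step 2: +6 new -> 11 infected
Step 3: +5 new -> 16 infected
Step 4: +6 new -> 22 infected
Step 5: +6 new -> 28 infected
Step 6: +3 new -> 31 infected
Step 7: +3 new -> 34 infected
Step 8: +2 new -> 36 infected
Step 9: +1 new -> 37 infected
Step 10: +0 new -> 37 infected

Answer: 10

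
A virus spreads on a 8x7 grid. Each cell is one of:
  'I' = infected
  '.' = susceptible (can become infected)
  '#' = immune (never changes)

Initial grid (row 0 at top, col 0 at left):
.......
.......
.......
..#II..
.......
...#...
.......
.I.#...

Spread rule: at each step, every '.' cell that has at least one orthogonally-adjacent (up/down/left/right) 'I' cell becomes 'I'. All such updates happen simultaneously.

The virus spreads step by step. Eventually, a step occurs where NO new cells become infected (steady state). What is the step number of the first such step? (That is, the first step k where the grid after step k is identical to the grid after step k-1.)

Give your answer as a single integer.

Step 0 (initial): 3 infected
Step 1: +8 new -> 11 infected
Step 2: +11 new -> 22 infected
Step 3: +13 new -> 35 infected
Step 4: +10 new -> 45 infected
Step 5: +6 new -> 51 infected
Step 6: +2 new -> 53 infected
Step 7: +0 new -> 53 infected

Answer: 7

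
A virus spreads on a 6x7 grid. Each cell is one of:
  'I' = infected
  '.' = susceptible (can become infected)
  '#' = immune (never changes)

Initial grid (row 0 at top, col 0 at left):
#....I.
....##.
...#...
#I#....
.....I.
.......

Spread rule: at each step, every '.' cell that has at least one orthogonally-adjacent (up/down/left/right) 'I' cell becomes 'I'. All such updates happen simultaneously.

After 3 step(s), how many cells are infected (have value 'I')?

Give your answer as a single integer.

Step 0 (initial): 3 infected
Step 1: +8 new -> 11 infected
Step 2: +14 new -> 25 infected
Step 3: +11 new -> 36 infected

Answer: 36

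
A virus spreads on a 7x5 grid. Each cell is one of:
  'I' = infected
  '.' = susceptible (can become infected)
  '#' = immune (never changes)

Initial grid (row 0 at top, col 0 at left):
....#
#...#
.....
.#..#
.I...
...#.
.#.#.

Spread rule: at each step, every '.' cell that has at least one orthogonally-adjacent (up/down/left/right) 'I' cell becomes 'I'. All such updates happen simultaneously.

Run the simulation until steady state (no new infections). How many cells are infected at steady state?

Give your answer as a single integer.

Answer: 27

Derivation:
Step 0 (initial): 1 infected
Step 1: +3 new -> 4 infected
Step 2: +5 new -> 9 infected
Step 3: +6 new -> 15 infected
Step 4: +4 new -> 19 infected
Step 5: +5 new -> 24 infected
Step 6: +2 new -> 26 infected
Step 7: +1 new -> 27 infected
Step 8: +0 new -> 27 infected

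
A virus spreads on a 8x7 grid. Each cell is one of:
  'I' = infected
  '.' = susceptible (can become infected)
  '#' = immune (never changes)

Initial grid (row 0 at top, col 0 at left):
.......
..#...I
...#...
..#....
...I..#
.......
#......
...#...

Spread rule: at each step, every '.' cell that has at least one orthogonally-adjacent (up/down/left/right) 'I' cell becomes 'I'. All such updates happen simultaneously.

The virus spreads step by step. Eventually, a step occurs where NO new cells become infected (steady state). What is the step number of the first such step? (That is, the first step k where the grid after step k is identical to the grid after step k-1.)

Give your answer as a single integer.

Answer: 8

Derivation:
Step 0 (initial): 2 infected
Step 1: +7 new -> 9 infected
Step 2: +10 new -> 19 infected
Step 3: +10 new -> 29 infected
Step 4: +9 new -> 38 infected
Step 5: +7 new -> 45 infected
Step 6: +4 new -> 49 infected
Step 7: +1 new -> 50 infected
Step 8: +0 new -> 50 infected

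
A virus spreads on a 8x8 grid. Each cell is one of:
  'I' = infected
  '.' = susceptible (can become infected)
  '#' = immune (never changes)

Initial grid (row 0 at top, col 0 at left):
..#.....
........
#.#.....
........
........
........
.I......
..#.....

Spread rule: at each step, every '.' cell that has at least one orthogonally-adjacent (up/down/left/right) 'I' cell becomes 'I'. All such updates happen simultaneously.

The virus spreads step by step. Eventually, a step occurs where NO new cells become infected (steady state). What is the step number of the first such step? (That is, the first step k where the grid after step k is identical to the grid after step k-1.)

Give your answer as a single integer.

Step 0 (initial): 1 infected
Step 1: +4 new -> 5 infected
Step 2: +5 new -> 10 infected
Step 3: +6 new -> 16 infected
Step 4: +7 new -> 23 infected
Step 5: +6 new -> 29 infected
Step 6: +9 new -> 38 infected
Step 7: +7 new -> 45 infected
Step 8: +5 new -> 50 infected
Step 9: +4 new -> 54 infected
Step 10: +3 new -> 57 infected
Step 11: +2 new -> 59 infected
Step 12: +1 new -> 60 infected
Step 13: +0 new -> 60 infected

Answer: 13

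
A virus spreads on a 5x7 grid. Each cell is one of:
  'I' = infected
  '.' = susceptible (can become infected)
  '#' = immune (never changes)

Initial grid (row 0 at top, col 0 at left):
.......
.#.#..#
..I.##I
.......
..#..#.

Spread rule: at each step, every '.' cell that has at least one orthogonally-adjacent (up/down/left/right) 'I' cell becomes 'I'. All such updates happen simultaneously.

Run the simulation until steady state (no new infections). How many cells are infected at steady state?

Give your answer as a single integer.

Step 0 (initial): 2 infected
Step 1: +5 new -> 7 infected
Step 2: +6 new -> 13 infected
Step 3: +7 new -> 20 infected
Step 4: +4 new -> 24 infected
Step 5: +2 new -> 26 infected
Step 6: +2 new -> 28 infected
Step 7: +0 new -> 28 infected

Answer: 28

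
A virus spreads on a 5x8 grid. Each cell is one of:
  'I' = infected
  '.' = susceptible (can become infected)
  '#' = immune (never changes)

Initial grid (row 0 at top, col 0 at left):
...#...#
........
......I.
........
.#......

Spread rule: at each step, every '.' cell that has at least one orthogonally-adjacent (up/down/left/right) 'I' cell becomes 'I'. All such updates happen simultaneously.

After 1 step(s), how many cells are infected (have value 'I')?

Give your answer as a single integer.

Step 0 (initial): 1 infected
Step 1: +4 new -> 5 infected

Answer: 5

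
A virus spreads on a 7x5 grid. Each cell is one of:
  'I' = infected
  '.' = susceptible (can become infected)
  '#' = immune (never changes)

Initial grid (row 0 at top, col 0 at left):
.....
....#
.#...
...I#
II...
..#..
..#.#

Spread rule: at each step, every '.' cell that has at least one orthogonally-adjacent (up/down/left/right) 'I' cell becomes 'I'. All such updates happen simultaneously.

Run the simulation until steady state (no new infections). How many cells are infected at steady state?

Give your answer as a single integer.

Answer: 29

Derivation:
Step 0 (initial): 3 infected
Step 1: +8 new -> 11 infected
Step 2: +8 new -> 19 infected
Step 3: +5 new -> 24 infected
Step 4: +4 new -> 28 infected
Step 5: +1 new -> 29 infected
Step 6: +0 new -> 29 infected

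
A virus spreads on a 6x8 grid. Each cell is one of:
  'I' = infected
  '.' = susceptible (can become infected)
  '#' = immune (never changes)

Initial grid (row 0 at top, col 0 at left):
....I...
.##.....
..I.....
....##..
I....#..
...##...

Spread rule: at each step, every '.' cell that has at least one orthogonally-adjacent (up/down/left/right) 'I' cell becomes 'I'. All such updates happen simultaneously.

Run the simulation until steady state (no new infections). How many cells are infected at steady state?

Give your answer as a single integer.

Answer: 41

Derivation:
Step 0 (initial): 3 infected
Step 1: +9 new -> 12 infected
Step 2: +10 new -> 22 infected
Step 3: +7 new -> 29 infected
Step 4: +4 new -> 33 infected
Step 5: +2 new -> 35 infected
Step 6: +2 new -> 37 infected
Step 7: +2 new -> 39 infected
Step 8: +2 new -> 41 infected
Step 9: +0 new -> 41 infected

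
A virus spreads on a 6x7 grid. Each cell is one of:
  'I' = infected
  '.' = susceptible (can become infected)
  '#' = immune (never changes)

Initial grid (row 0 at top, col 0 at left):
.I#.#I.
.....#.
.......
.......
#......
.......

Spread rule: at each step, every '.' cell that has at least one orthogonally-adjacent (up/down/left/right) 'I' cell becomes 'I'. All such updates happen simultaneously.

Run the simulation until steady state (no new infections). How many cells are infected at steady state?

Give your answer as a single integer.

Step 0 (initial): 2 infected
Step 1: +3 new -> 5 infected
Step 2: +4 new -> 9 infected
Step 3: +5 new -> 14 infected
Step 4: +8 new -> 22 infected
Step 5: +6 new -> 28 infected
Step 6: +6 new -> 34 infected
Step 7: +3 new -> 37 infected
Step 8: +1 new -> 38 infected
Step 9: +0 new -> 38 infected

Answer: 38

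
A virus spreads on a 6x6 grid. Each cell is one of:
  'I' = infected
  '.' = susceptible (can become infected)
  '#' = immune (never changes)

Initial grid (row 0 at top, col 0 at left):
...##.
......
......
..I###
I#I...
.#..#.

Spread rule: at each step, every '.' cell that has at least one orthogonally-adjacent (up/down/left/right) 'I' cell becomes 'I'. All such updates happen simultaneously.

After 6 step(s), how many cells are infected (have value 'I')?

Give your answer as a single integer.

Step 0 (initial): 3 infected
Step 1: +6 new -> 9 infected
Step 2: +6 new -> 15 infected
Step 3: +6 new -> 21 infected
Step 4: +5 new -> 26 infected
Step 5: +1 new -> 27 infected
Step 6: +1 new -> 28 infected

Answer: 28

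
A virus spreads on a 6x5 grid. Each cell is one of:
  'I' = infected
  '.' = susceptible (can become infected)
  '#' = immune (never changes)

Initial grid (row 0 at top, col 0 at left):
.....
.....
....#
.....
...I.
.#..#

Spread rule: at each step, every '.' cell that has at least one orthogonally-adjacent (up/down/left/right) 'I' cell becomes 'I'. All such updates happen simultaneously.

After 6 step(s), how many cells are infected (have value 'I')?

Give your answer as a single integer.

Answer: 26

Derivation:
Step 0 (initial): 1 infected
Step 1: +4 new -> 5 infected
Step 2: +5 new -> 10 infected
Step 3: +4 new -> 14 infected
Step 4: +6 new -> 20 infected
Step 5: +4 new -> 24 infected
Step 6: +2 new -> 26 infected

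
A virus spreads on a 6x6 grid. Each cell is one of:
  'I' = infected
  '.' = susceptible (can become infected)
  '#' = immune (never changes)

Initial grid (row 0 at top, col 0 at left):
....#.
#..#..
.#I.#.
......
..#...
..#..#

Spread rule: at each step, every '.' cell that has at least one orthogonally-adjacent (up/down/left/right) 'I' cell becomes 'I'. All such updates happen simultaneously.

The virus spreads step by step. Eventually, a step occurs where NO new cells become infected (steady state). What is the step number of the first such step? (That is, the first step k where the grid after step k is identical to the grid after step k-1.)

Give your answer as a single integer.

Step 0 (initial): 1 infected
Step 1: +3 new -> 4 infected
Step 2: +4 new -> 8 infected
Step 3: +6 new -> 14 infected
Step 4: +7 new -> 21 infected
Step 5: +4 new -> 25 infected
Step 6: +1 new -> 26 infected
Step 7: +2 new -> 28 infected
Step 8: +0 new -> 28 infected

Answer: 8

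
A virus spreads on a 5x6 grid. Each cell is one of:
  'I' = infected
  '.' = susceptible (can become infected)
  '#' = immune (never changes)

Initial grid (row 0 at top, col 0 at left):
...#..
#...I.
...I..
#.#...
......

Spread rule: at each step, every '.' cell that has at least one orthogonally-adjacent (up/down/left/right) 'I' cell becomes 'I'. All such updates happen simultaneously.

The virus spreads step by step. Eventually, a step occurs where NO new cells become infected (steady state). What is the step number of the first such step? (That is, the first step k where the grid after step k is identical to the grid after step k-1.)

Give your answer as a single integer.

Step 0 (initial): 2 infected
Step 1: +6 new -> 8 infected
Step 2: +6 new -> 14 infected
Step 3: +7 new -> 21 infected
Step 4: +3 new -> 24 infected
Step 5: +2 new -> 26 infected
Step 6: +0 new -> 26 infected

Answer: 6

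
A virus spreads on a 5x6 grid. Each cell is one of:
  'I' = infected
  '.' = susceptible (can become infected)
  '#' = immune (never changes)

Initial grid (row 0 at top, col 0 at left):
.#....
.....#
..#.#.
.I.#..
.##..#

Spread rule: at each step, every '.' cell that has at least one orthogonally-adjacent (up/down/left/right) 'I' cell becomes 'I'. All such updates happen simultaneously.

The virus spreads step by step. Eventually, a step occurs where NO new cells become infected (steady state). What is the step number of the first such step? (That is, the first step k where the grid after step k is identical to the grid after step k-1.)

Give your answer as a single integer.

Answer: 8

Derivation:
Step 0 (initial): 1 infected
Step 1: +3 new -> 4 infected
Step 2: +3 new -> 7 infected
Step 3: +2 new -> 9 infected
Step 4: +3 new -> 12 infected
Step 5: +3 new -> 15 infected
Step 6: +1 new -> 16 infected
Step 7: +1 new -> 17 infected
Step 8: +0 new -> 17 infected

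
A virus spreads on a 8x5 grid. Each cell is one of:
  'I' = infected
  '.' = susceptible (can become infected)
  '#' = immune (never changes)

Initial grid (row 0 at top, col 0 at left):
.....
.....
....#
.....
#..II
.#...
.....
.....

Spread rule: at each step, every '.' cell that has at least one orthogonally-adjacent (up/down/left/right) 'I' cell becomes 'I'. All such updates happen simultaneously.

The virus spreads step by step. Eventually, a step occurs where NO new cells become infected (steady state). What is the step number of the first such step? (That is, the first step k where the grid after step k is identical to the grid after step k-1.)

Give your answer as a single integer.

Step 0 (initial): 2 infected
Step 1: +5 new -> 7 infected
Step 2: +6 new -> 13 infected
Step 3: +6 new -> 19 infected
Step 4: +7 new -> 26 infected
Step 5: +6 new -> 32 infected
Step 6: +4 new -> 36 infected
Step 7: +1 new -> 37 infected
Step 8: +0 new -> 37 infected

Answer: 8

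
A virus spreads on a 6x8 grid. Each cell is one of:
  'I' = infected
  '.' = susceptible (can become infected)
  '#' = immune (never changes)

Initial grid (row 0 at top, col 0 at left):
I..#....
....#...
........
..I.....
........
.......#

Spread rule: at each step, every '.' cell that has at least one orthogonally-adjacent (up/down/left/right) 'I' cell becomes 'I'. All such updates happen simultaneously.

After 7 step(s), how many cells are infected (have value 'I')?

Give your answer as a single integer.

Answer: 44

Derivation:
Step 0 (initial): 2 infected
Step 1: +6 new -> 8 infected
Step 2: +11 new -> 19 infected
Step 3: +7 new -> 26 infected
Step 4: +5 new -> 31 infected
Step 5: +5 new -> 36 infected
Step 6: +5 new -> 41 infected
Step 7: +3 new -> 44 infected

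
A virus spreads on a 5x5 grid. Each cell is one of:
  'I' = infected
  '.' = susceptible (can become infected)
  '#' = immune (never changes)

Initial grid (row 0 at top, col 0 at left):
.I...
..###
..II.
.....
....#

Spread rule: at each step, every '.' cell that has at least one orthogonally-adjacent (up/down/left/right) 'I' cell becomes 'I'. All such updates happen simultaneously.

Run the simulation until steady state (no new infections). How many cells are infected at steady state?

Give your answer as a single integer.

Answer: 21

Derivation:
Step 0 (initial): 3 infected
Step 1: +7 new -> 10 infected
Step 2: +7 new -> 17 infected
Step 3: +3 new -> 20 infected
Step 4: +1 new -> 21 infected
Step 5: +0 new -> 21 infected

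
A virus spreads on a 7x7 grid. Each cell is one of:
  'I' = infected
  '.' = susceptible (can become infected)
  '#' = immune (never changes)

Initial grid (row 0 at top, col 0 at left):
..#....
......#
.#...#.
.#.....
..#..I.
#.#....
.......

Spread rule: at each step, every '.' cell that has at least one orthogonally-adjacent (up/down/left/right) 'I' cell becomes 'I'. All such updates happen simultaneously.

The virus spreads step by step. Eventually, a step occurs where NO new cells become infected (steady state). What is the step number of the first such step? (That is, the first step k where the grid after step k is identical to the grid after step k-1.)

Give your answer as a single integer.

Answer: 11

Derivation:
Step 0 (initial): 1 infected
Step 1: +4 new -> 5 infected
Step 2: +6 new -> 11 infected
Step 3: +6 new -> 17 infected
Step 4: +4 new -> 21 infected
Step 5: +5 new -> 26 infected
Step 6: +4 new -> 30 infected
Step 7: +4 new -> 34 infected
Step 8: +3 new -> 37 infected
Step 9: +3 new -> 40 infected
Step 10: +1 new -> 41 infected
Step 11: +0 new -> 41 infected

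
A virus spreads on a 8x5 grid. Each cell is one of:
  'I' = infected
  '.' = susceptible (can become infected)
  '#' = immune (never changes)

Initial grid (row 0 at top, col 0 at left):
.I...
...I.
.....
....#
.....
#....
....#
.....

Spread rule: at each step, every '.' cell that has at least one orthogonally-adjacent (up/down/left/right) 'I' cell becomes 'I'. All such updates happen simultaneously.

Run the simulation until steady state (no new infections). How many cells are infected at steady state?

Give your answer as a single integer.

Step 0 (initial): 2 infected
Step 1: +7 new -> 9 infected
Step 2: +6 new -> 15 infected
Step 3: +4 new -> 19 infected
Step 4: +5 new -> 24 infected
Step 5: +5 new -> 29 infected
Step 6: +3 new -> 32 infected
Step 7: +4 new -> 36 infected
Step 8: +1 new -> 37 infected
Step 9: +0 new -> 37 infected

Answer: 37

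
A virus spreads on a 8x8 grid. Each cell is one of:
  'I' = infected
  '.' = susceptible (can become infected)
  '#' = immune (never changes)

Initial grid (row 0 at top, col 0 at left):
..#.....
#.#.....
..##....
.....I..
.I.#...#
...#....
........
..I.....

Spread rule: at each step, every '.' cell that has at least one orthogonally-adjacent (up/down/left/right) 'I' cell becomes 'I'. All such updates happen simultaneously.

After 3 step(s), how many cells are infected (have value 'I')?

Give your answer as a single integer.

Step 0 (initial): 3 infected
Step 1: +11 new -> 14 infected
Step 2: +17 new -> 31 infected
Step 3: +12 new -> 43 infected

Answer: 43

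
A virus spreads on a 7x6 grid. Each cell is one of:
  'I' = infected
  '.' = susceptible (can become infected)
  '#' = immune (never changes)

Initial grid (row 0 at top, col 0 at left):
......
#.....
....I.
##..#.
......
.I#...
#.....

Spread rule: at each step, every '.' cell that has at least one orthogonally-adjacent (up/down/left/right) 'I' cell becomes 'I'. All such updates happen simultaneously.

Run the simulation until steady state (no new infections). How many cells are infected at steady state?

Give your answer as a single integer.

Answer: 36

Derivation:
Step 0 (initial): 2 infected
Step 1: +6 new -> 8 infected
Step 2: +9 new -> 17 infected
Step 3: +8 new -> 25 infected
Step 4: +7 new -> 32 infected
Step 5: +3 new -> 35 infected
Step 6: +1 new -> 36 infected
Step 7: +0 new -> 36 infected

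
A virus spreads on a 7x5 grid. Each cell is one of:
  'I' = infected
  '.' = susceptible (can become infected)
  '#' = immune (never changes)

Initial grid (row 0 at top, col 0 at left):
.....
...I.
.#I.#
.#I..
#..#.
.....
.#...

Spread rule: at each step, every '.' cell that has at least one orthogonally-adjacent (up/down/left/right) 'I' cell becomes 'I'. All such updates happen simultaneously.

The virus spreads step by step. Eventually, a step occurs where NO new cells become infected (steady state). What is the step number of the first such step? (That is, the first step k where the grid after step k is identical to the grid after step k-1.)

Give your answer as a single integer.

Step 0 (initial): 3 infected
Step 1: +6 new -> 9 infected
Step 2: +6 new -> 15 infected
Step 3: +6 new -> 21 infected
Step 4: +5 new -> 26 infected
Step 5: +3 new -> 29 infected
Step 6: +0 new -> 29 infected

Answer: 6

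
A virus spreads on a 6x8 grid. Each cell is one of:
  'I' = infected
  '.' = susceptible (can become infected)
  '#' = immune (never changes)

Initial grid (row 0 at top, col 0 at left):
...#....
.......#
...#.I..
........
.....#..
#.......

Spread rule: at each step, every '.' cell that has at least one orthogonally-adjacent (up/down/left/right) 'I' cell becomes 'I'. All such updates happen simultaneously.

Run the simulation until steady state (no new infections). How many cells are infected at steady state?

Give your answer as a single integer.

Answer: 43

Derivation:
Step 0 (initial): 1 infected
Step 1: +4 new -> 5 infected
Step 2: +6 new -> 11 infected
Step 3: +7 new -> 18 infected
Step 4: +7 new -> 25 infected
Step 5: +8 new -> 33 infected
Step 6: +6 new -> 39 infected
Step 7: +4 new -> 43 infected
Step 8: +0 new -> 43 infected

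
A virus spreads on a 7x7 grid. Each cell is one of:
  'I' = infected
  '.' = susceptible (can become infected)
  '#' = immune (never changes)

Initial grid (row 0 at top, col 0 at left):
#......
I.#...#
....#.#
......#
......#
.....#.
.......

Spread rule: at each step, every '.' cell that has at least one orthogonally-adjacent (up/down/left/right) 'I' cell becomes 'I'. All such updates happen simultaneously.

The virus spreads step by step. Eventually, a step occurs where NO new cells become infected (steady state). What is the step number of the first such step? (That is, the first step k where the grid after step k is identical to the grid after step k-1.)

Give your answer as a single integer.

Step 0 (initial): 1 infected
Step 1: +2 new -> 3 infected
Step 2: +3 new -> 6 infected
Step 3: +4 new -> 10 infected
Step 4: +5 new -> 15 infected
Step 5: +6 new -> 21 infected
Step 6: +6 new -> 27 infected
Step 7: +6 new -> 33 infected
Step 8: +4 new -> 37 infected
Step 9: +1 new -> 38 infected
Step 10: +1 new -> 39 infected
Step 11: +1 new -> 40 infected
Step 12: +1 new -> 41 infected
Step 13: +0 new -> 41 infected

Answer: 13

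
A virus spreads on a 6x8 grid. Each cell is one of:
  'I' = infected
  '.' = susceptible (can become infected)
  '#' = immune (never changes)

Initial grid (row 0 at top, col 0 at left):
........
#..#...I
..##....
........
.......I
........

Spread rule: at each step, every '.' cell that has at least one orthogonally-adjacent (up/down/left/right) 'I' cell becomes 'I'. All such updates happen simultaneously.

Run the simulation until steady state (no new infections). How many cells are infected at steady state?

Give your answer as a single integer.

Step 0 (initial): 2 infected
Step 1: +6 new -> 8 infected
Step 2: +6 new -> 14 infected
Step 3: +6 new -> 20 infected
Step 4: +5 new -> 25 infected
Step 5: +4 new -> 29 infected
Step 6: +4 new -> 33 infected
Step 7: +5 new -> 38 infected
Step 8: +5 new -> 43 infected
Step 9: +1 new -> 44 infected
Step 10: +0 new -> 44 infected

Answer: 44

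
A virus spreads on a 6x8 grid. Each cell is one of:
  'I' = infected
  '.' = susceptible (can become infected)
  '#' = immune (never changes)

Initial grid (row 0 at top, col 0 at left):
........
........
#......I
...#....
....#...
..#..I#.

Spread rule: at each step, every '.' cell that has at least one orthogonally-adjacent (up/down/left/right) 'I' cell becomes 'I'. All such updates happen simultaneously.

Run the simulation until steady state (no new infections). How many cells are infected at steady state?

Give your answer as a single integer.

Step 0 (initial): 2 infected
Step 1: +5 new -> 7 infected
Step 2: +8 new -> 15 infected
Step 3: +6 new -> 21 infected
Step 4: +4 new -> 25 infected
Step 5: +5 new -> 30 infected
Step 6: +6 new -> 36 infected
Step 7: +4 new -> 40 infected
Step 8: +2 new -> 42 infected
Step 9: +1 new -> 43 infected
Step 10: +0 new -> 43 infected

Answer: 43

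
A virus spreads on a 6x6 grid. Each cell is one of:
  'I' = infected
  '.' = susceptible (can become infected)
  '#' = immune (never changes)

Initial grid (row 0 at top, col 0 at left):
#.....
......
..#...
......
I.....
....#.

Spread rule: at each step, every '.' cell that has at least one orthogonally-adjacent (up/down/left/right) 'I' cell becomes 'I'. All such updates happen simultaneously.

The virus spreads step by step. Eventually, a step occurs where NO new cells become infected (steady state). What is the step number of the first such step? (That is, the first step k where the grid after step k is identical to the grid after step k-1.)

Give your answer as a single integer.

Answer: 10

Derivation:
Step 0 (initial): 1 infected
Step 1: +3 new -> 4 infected
Step 2: +4 new -> 8 infected
Step 3: +5 new -> 13 infected
Step 4: +4 new -> 17 infected
Step 5: +5 new -> 22 infected
Step 6: +5 new -> 27 infected
Step 7: +3 new -> 30 infected
Step 8: +2 new -> 32 infected
Step 9: +1 new -> 33 infected
Step 10: +0 new -> 33 infected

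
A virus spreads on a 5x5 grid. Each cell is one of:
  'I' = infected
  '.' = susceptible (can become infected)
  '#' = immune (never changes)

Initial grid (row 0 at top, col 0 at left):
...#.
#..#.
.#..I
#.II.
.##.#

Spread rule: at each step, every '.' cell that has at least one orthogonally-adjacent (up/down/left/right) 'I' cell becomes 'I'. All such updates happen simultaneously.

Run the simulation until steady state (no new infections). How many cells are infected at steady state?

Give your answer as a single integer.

Answer: 15

Derivation:
Step 0 (initial): 3 infected
Step 1: +6 new -> 9 infected
Step 2: +2 new -> 11 infected
Step 3: +2 new -> 13 infected
Step 4: +1 new -> 14 infected
Step 5: +1 new -> 15 infected
Step 6: +0 new -> 15 infected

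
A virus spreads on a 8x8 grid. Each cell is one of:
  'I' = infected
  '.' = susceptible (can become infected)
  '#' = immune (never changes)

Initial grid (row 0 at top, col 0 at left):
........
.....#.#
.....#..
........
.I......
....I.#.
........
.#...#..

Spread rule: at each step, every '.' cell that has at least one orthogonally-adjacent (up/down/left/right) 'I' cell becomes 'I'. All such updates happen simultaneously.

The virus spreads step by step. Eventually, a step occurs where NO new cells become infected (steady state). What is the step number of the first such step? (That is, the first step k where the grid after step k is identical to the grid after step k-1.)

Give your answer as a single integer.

Step 0 (initial): 2 infected
Step 1: +8 new -> 10 infected
Step 2: +12 new -> 22 infected
Step 3: +11 new -> 33 infected
Step 4: +11 new -> 44 infected
Step 5: +8 new -> 52 infected
Step 6: +4 new -> 56 infected
Step 7: +1 new -> 57 infected
Step 8: +1 new -> 58 infected
Step 9: +0 new -> 58 infected

Answer: 9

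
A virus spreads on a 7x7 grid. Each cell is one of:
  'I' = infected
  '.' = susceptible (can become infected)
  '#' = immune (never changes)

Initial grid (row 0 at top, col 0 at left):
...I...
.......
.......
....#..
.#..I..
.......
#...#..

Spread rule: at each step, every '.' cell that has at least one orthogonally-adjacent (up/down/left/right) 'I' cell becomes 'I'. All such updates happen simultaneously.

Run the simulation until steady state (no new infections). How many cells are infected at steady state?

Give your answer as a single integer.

Step 0 (initial): 2 infected
Step 1: +6 new -> 8 infected
Step 2: +11 new -> 19 infected
Step 3: +13 new -> 32 infected
Step 4: +8 new -> 40 infected
Step 5: +4 new -> 44 infected
Step 6: +1 new -> 45 infected
Step 7: +0 new -> 45 infected

Answer: 45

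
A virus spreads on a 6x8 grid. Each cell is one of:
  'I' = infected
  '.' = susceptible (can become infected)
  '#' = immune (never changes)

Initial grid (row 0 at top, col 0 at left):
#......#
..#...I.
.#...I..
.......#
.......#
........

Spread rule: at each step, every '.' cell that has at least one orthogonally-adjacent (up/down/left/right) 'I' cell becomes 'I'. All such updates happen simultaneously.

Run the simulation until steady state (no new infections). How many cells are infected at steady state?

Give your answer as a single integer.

Step 0 (initial): 2 infected
Step 1: +6 new -> 8 infected
Step 2: +7 new -> 15 infected
Step 3: +7 new -> 22 infected
Step 4: +5 new -> 27 infected
Step 5: +5 new -> 32 infected
Step 6: +4 new -> 36 infected
Step 7: +4 new -> 40 infected
Step 8: +2 new -> 42 infected
Step 9: +0 new -> 42 infected

Answer: 42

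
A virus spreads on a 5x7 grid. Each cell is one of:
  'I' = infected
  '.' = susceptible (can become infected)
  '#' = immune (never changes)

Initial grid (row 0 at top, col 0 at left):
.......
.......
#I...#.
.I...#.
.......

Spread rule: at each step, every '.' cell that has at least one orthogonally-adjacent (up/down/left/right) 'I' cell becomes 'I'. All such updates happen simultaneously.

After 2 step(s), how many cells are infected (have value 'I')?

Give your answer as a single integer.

Step 0 (initial): 2 infected
Step 1: +5 new -> 7 infected
Step 2: +7 new -> 14 infected

Answer: 14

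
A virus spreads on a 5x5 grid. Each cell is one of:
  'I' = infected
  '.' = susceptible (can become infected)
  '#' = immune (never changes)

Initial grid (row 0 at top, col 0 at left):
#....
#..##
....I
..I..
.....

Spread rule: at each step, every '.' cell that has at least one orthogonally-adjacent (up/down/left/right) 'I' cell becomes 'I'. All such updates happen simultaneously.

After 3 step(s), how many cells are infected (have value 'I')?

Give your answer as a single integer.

Answer: 18

Derivation:
Step 0 (initial): 2 infected
Step 1: +6 new -> 8 infected
Step 2: +6 new -> 14 infected
Step 3: +4 new -> 18 infected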